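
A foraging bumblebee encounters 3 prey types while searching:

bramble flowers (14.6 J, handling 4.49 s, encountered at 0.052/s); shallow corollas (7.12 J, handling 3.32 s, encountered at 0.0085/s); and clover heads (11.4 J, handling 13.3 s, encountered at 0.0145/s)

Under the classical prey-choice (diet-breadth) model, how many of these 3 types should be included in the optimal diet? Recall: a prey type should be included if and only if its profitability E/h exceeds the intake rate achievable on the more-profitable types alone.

3

Rank by E/h (J/s): bramble flowers 3.25, shallow corollas 2.14, clover heads 0.857. Include each in turn until the next type's E/h falls below the running intake rate.
Rate on top 1: 0.6155. shallow corollas: 2.14 > 0.6155 → include.
Rate on top 2: 0.6497. clover heads: 0.857 > 0.6497 → include.
Optimal diet: bramble flowers, shallow corollas, clover heads — 3 of 3 types.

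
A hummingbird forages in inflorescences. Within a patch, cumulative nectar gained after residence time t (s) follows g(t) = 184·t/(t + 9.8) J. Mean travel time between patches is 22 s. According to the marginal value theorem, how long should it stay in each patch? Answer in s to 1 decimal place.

14.7 s

Maximise g(t)/(T+t): set derivative to zero → g'(t)(T+t) = g(t).
g'(t) = 184·9.8/(t + 9.8)². Setting 184·9.8/(t+9.8)² = 184t/[(t+9.8)(22+t)] gives 9.8(22+t) = t(t+9.8), so t² = 9.8×22 = 215.6.
t* = √215.6 = 14.68 s.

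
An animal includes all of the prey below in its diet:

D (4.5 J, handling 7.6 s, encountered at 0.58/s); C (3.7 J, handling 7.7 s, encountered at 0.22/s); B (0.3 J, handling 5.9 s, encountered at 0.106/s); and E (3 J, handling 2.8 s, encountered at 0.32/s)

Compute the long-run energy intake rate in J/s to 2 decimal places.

0.51 J/s

R = Σλ_iE_i / (1 + Σλ_ih_i)
Numerator: 0.58×4.5 + 0.22×3.7 + 0.106×0.3 + 0.32×3 = 4.416
Denominator: 1 + 0.58×7.6 + 0.22×7.7 + 0.106×5.9 + 0.32×2.8 = 8.623
R = 4.416/8.623 = 0.5121 J/s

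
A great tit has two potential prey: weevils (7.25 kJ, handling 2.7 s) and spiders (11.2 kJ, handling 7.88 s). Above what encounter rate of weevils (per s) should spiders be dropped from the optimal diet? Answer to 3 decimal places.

0.417 per s

The zero-one rule: include spiders iff E₂/h₂ > λE₁/(1+λh₁). Equality gives the switch point.
λE₁h₂ = E₂ + λE₂h₁ ⇒ λ = E₂/(E₁h₂ − E₂h₁) = 11.2/(57.13 − 30.24) = 0.4165 per s.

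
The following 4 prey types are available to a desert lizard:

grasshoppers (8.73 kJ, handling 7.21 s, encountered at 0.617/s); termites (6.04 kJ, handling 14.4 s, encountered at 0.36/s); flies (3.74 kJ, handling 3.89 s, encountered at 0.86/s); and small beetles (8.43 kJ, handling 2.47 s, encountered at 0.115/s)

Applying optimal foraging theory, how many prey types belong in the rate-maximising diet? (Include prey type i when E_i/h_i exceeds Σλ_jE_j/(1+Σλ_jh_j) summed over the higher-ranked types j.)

Rank by E/h (kJ/s): small beetles 3.41, grasshoppers 1.21, flies 0.961, termites 0.419. Include each in turn until the next type's E/h falls below the running intake rate.
Rate on top 1: 0.755. grasshoppers: 1.21 > 0.755 → include.
Rate on top 2: 1.109. flies: 0.961 < 1.109 → exclude; stop.
Optimal diet: small beetles, grasshoppers — 2 of 4 types.

2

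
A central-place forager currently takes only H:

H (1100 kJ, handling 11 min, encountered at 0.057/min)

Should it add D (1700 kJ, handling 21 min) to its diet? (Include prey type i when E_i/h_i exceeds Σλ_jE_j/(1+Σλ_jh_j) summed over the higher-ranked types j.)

Current rate: (0.057×1100)/(1 + 0.057×11) = 38.54 kJ/min.
D: E/h = 1700/21 = 80.95 kJ/min.
80.95 > 38.54, so adding D raises the average — include it.

Yes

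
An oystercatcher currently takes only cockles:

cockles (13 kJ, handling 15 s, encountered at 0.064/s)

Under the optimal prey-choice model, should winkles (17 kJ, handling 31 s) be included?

Intake rate on the current diet: R = (0.064×13) / (1 + 0.064×15) = 0.832/1.96 = 0.4245 kJ/s.
Profitability of winkles: 17/31 = 0.5484 kJ/s.
Since 0.5484 > R, including winkles increases the long-run rate.

Yes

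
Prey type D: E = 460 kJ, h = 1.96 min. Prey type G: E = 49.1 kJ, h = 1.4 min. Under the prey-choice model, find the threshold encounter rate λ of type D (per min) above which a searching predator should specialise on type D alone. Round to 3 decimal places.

At the threshold, the rate on type D alone equals the profitability of type G: λ·460/(1 + λ·1.96) = 49.1/1.4 = 35.07.
Rearranging, λ(460 − 35.07×1.96) = 35.07, so λ = 35.07/391.3 = 0.08964 per min.

0.090 per min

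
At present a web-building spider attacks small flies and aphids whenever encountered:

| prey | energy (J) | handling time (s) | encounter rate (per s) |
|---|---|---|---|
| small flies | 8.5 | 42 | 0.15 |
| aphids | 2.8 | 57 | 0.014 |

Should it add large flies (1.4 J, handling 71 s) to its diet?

No

On small flies and aphids alone, R = ΣλE/(1+Σλh) = 1.314/8.098 = 0.1623 J/s.
Profitability of large flies: 1.4/71 = 0.01972 J/s.
0.01972 < 0.1623, so adding large flies would lower the average — exclude it.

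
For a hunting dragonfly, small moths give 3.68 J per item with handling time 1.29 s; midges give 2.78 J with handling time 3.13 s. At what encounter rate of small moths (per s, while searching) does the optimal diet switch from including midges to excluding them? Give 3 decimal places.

At the threshold, the rate on small moths alone equals the profitability of midges: λ·3.68/(1 + λ·1.29) = 2.78/3.13 = 0.8882.
Rearranging, λ(3.68 − 0.8882×1.29) = 0.8882, so λ = 0.8882/2.534 = 0.3505 per s.

0.350 per s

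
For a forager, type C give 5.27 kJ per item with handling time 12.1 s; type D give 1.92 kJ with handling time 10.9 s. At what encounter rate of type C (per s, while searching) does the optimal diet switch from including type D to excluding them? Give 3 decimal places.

0.056 per s

Drop type D once their profitability E₂/h₂ falls below the rate achievable on type C alone: E₂/h₂ = λE₁/(1 + λh₁).
Solve for λ: λE₁h₂ = E₂(1 + λh₁) → λ(E₁h₂ − E₂h₁) = E₂ → λ = E₂/(E₁h₂ − E₂h₁).
λ = 1.92/(5.27×10.9 − 1.92×12.1) = 1.92/34.21 = 0.05612 per s.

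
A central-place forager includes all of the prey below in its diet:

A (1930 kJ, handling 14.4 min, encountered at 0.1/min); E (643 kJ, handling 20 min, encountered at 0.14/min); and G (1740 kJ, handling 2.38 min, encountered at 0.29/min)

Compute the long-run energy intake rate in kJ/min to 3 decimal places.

132.815 kJ/min

Energy encountered per unit search time: 0.1×1930 + 0.14×643 + 0.29×1740 = 787.6 kJ/min.
Handling time per unit search time: 0.1×14.4 + 0.14×20 + 0.29×2.38 = 4.93.
Rate = 787.6/(1 + 4.93) = 132.8 kJ/min.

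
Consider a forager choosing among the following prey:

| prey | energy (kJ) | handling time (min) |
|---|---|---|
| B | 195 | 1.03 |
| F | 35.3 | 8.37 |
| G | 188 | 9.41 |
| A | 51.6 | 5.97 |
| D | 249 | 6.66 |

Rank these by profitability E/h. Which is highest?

B

Profitability E/h (kJ/min): B = 195/1.03 = 189, F = 35.3/8.37 = 4.22, G = 188/9.41 = 20, A = 51.6/5.97 = 8.64, D = 249/6.66 = 37.4.
Ranked: B > D > G > A > F.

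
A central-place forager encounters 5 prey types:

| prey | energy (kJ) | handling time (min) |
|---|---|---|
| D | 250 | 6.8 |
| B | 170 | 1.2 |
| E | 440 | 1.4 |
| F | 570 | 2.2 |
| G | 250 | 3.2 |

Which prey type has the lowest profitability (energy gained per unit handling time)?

D

In descending order of E/h:
E: 440/1.4 = 314 kJ/min
F: 570/2.2 = 259 kJ/min
B: 170/1.2 = 142 kJ/min
G: 250/3.2 = 78.1 kJ/min
D: 250/6.8 = 36.8 kJ/min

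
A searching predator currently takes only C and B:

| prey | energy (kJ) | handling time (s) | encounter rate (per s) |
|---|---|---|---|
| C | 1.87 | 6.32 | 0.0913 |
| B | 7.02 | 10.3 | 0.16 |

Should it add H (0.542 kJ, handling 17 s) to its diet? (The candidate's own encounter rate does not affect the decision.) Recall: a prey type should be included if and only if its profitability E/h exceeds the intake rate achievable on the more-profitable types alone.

On C and B alone, R = ΣλE/(1+Σλh) = 1.294/3.225 = 0.4012 kJ/s.
H: E/h = 0.542/17 = 0.03188 kJ/s.
Since 0.03188 < R, time spent handling H is better spent searching.

No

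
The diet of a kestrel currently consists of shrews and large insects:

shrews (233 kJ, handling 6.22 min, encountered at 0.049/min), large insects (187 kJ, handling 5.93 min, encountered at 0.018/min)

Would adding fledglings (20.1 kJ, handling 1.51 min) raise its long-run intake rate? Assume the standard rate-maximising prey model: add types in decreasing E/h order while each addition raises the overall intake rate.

On shrews and large insects alone, R = ΣλE/(1+Σλh) = 14.78/1.412 = 10.47 kJ/min.
fledglings: E/h = 20.1/1.51 = 13.31 kJ/min.
13.31 > 10.47, so adding fledglings raises the average — include it.

Yes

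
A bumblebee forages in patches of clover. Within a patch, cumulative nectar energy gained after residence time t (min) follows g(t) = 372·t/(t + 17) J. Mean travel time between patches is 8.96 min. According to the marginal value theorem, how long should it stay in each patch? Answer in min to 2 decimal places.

12.34 min

Maximise g(t)/(T+t): set derivative to zero → g'(t)(T+t) = g(t).
g'(t) = 372·17/(t + 17)². Setting 372·17/(t+17)² = 372t/[(t+17)(8.96+t)] gives 17(8.96+t) = t(t+17), so t² = 17×8.96 = 152.3.
t* = √152.3 = 12.34 min.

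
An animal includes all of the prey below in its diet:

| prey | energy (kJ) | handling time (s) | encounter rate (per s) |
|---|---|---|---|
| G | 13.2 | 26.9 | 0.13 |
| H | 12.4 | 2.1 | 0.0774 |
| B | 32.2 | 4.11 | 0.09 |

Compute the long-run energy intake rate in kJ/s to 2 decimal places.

1.11 kJ/s

R = Σλ_iE_i / (1 + Σλ_ih_i)
Numerator: 0.13×13.2 + 0.0774×12.4 + 0.09×32.2 = 5.574
Denominator: 1 + 0.13×26.9 + 0.0774×2.1 + 0.09×4.11 = 5.029
R = 5.574/5.029 = 1.108 kJ/s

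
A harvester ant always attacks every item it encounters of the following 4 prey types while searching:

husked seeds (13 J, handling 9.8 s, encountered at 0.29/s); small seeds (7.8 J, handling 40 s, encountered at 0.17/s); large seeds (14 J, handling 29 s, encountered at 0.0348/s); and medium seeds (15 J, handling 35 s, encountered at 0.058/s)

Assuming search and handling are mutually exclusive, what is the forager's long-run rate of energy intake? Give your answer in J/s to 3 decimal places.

0.472 J/s

R = Σλ_iE_i / (1 + Σλ_ih_i)
Numerator: 0.29×13 + 0.17×7.8 + 0.0348×14 + 0.058×15 = 6.453
Denominator: 1 + 0.29×9.8 + 0.17×40 + 0.0348×29 + 0.058×35 = 13.68
R = 6.453/13.68 = 0.4717 J/s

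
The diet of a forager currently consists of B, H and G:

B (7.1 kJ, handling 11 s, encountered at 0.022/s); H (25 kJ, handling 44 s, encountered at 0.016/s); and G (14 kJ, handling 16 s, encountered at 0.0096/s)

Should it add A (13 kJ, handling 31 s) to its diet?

Current rate: (0.022×7.1 + 0.016×25 + 0.0096×14)/(1 + 0.022×11 + 0.016×44 + 0.0096×16) = 0.3289 kJ/s.
Profitability of A: 13/31 = 0.4194 kJ/s.
Since 0.4194 > R, including A increases the long-run rate.

Yes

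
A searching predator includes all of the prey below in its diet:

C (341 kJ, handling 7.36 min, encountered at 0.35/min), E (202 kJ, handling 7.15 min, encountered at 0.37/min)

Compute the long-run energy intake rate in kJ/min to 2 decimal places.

31.20 kJ/min

R = Σλ_iE_i / (1 + Σλ_ih_i)
Numerator: 0.35×341 + 0.37×202 = 194.1
Denominator: 1 + 0.35×7.36 + 0.37×7.15 = 6.222
R = 194.1/6.222 = 31.2 kJ/min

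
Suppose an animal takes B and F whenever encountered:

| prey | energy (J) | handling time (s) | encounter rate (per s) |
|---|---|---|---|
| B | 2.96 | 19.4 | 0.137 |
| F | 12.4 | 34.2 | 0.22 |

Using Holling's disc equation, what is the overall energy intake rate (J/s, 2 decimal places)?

R = Σλ_iE_i / (1 + Σλ_ih_i)
Numerator: 0.137×2.96 + 0.22×12.4 = 3.134
Denominator: 1 + 0.137×19.4 + 0.22×34.2 = 11.18
R = 3.134/11.18 = 0.2802 J/s

0.28 J/s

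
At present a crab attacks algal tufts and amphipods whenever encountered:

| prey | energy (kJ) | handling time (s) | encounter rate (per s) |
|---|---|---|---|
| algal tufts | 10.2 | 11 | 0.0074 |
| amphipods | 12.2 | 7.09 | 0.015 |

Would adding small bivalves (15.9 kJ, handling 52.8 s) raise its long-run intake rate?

Yes

On algal tufts and amphipods alone, R = ΣλE/(1+Σλh) = 0.2585/1.188 = 0.2176 kJ/s.
small bivalves: E/h = 15.9/52.8 = 0.3011 kJ/s.
Since 0.3011 > R, including small bivalves increases the long-run rate.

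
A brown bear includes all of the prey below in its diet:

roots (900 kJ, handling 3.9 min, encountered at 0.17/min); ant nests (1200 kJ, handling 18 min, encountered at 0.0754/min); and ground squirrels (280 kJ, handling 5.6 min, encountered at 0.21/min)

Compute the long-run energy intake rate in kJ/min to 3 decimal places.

72.037 kJ/min

Energy encountered per unit search time: 0.17×900 + 0.0754×1200 + 0.21×280 = 302.3 kJ/min.
Handling time per unit search time: 0.17×3.9 + 0.0754×18 + 0.21×5.6 = 3.196.
Rate = 302.3/(1 + 3.196) = 72.04 kJ/min.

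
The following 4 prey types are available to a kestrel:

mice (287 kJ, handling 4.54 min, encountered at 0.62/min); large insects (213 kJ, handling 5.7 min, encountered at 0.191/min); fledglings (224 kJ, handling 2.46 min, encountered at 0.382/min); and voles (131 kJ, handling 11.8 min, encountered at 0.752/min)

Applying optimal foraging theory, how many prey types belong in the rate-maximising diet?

2

Rank by E/h (kJ/min): fledglings 91.1, mice 63.2, large insects 37.4, voles 11.1. Include each in turn until the next type's E/h falls below the running intake rate.
Rate on top 1: 44.11. mice: 63.2 > 44.11 → include.
Rate on top 2: 55.42. large insects: 37.4 < 55.42 → exclude; stop.
Optimal diet: fledglings, mice — 2 of 4 types.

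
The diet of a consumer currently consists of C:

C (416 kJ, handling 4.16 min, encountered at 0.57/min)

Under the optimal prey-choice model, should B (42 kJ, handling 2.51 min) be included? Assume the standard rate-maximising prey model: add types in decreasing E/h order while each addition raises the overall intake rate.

No

Current rate: (0.57×416)/(1 + 0.57×4.16) = 70.34 kJ/min.
B: E/h = 42/2.51 = 16.73 kJ/min.
Since 16.73 < R, time spent handling B is better spent searching.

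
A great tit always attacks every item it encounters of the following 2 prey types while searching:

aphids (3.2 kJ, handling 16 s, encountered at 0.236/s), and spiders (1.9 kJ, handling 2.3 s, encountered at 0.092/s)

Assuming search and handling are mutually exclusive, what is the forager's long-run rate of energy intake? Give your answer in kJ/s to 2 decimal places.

Energy encountered per unit search time: 0.236×3.2 + 0.092×1.9 = 0.93 kJ/s.
Handling time per unit search time: 0.236×16 + 0.092×2.3 = 3.988.
Rate = 0.93/(1 + 3.988) = 0.1865 kJ/s.

0.19 kJ/s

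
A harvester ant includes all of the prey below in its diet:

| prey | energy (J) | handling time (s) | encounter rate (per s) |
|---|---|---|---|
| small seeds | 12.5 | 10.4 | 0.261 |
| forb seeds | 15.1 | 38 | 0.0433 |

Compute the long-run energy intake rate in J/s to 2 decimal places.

0.73 J/s

R = (0.261×12.5 + 0.0433×15.1) / (1 + 0.261×10.4 + 0.0433×38) = 3.916/5.36 = 0.7307 J/s.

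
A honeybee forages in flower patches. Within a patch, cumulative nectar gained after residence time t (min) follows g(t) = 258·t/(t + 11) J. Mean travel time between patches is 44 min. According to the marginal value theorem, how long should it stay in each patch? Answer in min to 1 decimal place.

22.0 min

By the marginal value theorem, leave when the instantaneous gain rate g'(t) equals the habitat-wide average g(t)/(T + t).
g'(t) = 258·11/(t + 11)². Setting 258·11/(t+11)² = 258t/[(t+11)(44+t)] gives 11(44+t) = t(t+11), so t² = 11×44 = 484.
t* = √484 = 22 min.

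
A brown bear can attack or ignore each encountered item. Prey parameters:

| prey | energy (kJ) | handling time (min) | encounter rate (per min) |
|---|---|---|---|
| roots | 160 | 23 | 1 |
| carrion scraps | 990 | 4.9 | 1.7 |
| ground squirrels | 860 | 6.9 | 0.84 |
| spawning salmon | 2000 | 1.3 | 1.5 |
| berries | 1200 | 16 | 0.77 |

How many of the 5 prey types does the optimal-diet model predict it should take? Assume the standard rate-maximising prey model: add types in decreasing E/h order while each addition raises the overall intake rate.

Profitabilities (E/h, kJ/min): spawning salmon 1.54e+03, carrion scraps 202, ground squirrels 125, berries 75, roots 6.96. Add prey in this order while the next type's profitability exceeds the intake rate on those already taken.
Rate on top 1: 1017. carrion scraps: 202 < 1017 → exclude; stop.
Optimal diet: spawning salmon — 1 of 5 types.

1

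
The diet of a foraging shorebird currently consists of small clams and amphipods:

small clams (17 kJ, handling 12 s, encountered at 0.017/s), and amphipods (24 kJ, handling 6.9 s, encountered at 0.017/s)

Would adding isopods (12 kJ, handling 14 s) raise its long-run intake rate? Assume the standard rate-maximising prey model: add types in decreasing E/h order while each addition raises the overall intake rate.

Current rate: (0.017×17 + 0.017×24)/(1 + 0.017×12 + 0.017×6.9) = 0.5275 kJ/s.
Profitability of isopods: 12/14 = 0.8571 kJ/s.
0.8571 > 0.5275, so adding isopods raises the average — include it.

Yes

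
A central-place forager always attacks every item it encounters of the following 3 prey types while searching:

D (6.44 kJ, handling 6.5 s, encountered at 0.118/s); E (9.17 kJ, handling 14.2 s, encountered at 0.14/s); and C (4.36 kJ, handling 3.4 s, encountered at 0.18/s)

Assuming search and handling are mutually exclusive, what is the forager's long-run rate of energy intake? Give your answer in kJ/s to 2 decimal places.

R = Σλ_iE_i / (1 + Σλ_ih_i)
Numerator: 0.118×6.44 + 0.14×9.17 + 0.18×4.36 = 2.829
Denominator: 1 + 0.118×6.5 + 0.14×14.2 + 0.18×3.4 = 4.367
R = 2.829/4.367 = 0.6477 kJ/s

0.65 kJ/s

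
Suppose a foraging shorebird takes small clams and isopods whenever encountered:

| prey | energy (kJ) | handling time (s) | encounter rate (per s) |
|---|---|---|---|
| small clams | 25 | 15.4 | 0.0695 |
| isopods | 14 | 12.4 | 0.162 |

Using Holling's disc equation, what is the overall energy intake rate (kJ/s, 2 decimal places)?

Energy encountered per unit search time: 0.0695×25 + 0.162×14 = 4.006 kJ/s.
Handling time per unit search time: 0.0695×15.4 + 0.162×12.4 = 3.079.
Rate = 4.006/(1 + 3.079) = 0.982 kJ/s.

0.98 kJ/s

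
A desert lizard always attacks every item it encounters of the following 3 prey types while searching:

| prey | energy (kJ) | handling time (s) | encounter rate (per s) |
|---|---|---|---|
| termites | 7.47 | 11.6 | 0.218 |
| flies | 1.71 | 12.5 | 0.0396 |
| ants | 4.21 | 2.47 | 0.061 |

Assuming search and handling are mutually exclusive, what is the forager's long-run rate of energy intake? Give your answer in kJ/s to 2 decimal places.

0.47 kJ/s

R = (0.218×7.47 + 0.0396×1.71 + 0.061×4.21) / (1 + 0.218×11.6 + 0.0396×12.5 + 0.061×2.47) = 1.953/4.174 = 0.4678 kJ/s.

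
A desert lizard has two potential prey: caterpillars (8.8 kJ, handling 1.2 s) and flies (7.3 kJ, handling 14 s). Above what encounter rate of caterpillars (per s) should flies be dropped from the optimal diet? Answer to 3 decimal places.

0.064 per s

The zero-one rule: include flies iff E₂/h₂ > λE₁/(1+λh₁). Equality gives the switch point.
λE₁h₂ = E₂ + λE₂h₁ ⇒ λ = E₂/(E₁h₂ − E₂h₁) = 7.3/(123.2 − 8.76) = 0.06379 per s.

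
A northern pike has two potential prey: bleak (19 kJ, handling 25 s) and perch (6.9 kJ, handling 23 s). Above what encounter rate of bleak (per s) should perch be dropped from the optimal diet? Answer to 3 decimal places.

Drop perch once their profitability E₂/h₂ falls below the rate achievable on bleak alone: E₂/h₂ = λE₁/(1 + λh₁).
Solve for λ: λE₁h₂ = E₂(1 + λh₁) → λ(E₁h₂ − E₂h₁) = E₂ → λ = E₂/(E₁h₂ − E₂h₁).
λ = 6.9/(19×23 − 6.9×25) = 6.9/264.5 = 0.02609 per s.

0.026 per s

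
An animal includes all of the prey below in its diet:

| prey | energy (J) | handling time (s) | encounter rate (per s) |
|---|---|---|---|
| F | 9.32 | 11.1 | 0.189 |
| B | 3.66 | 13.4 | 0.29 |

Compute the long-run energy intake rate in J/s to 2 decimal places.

0.40 J/s

R = (0.189×9.32 + 0.29×3.66) / (1 + 0.189×11.1 + 0.29×13.4) = 2.823/6.984 = 0.4042 J/s.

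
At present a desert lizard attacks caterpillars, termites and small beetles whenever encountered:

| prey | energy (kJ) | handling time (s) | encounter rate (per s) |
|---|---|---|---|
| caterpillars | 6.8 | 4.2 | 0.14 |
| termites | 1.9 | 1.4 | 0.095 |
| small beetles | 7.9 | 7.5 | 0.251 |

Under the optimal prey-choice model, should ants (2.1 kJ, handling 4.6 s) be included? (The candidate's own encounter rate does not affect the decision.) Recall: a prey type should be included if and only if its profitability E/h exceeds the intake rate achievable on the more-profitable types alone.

No

Current rate: (0.14×6.8 + 0.095×1.9 + 0.251×7.9)/(1 + 0.14×4.2 + 0.095×1.4 + 0.251×7.5) = 0.8645 kJ/s.
ants: E/h = 2.1/4.6 = 0.4565 kJ/s.
Since 0.4565 < R, time spent handling ants is better spent searching.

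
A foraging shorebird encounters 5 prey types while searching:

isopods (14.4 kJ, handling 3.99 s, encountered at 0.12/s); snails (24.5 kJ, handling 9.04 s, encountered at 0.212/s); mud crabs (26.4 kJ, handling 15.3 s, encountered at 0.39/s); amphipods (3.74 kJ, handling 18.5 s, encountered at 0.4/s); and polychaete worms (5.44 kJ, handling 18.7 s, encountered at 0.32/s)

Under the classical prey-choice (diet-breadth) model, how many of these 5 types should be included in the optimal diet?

2

Rank by E/h (kJ/s): isopods 3.61, snails 2.71, mud crabs 1.73, polychaete worms 0.291, amphipods 0.202. Include each in turn until the next type's E/h falls below the running intake rate.
Rate on top 1: 1.169. snails: 2.71 > 1.169 → include.
Rate on top 2: 2.039. mud crabs: 1.73 < 2.039 → exclude; stop.
Optimal diet: isopods, snails — 2 of 5 types.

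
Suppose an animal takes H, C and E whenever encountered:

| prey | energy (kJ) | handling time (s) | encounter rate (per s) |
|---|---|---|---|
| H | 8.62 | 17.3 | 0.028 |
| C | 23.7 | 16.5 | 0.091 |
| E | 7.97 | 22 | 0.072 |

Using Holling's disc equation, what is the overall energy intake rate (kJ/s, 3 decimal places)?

0.650 kJ/s

Energy encountered per unit search time: 0.028×8.62 + 0.091×23.7 + 0.072×7.97 = 2.972 kJ/s.
Handling time per unit search time: 0.028×17.3 + 0.091×16.5 + 0.072×22 = 3.57.
Rate = 2.972/(1 + 3.57) = 0.6503 kJ/s.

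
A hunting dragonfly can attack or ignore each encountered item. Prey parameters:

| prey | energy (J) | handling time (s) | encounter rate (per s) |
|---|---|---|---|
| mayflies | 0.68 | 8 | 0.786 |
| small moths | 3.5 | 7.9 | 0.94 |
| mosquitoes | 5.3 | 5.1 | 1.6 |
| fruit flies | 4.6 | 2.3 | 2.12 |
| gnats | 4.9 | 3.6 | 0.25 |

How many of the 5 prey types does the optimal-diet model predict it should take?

Rank by E/h (J/s): fruit flies 2, gnats 1.36, mosquitoes 1.04, small moths 0.443, mayflies 0.085. Include each in turn until the next type's E/h falls below the running intake rate.
Rate on top 1: 1.66. gnats: 1.36 < 1.66 → exclude; stop.
Optimal diet: fruit flies — 1 of 5 types.

1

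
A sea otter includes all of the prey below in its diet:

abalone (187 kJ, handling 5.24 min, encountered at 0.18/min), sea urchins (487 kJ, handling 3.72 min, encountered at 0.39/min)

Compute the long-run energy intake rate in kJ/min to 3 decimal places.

Energy encountered per unit search time: 0.18×187 + 0.39×487 = 223.6 kJ/min.
Handling time per unit search time: 0.18×5.24 + 0.39×3.72 = 2.394.
Rate = 223.6/(1 + 2.394) = 65.88 kJ/min.

65.878 kJ/min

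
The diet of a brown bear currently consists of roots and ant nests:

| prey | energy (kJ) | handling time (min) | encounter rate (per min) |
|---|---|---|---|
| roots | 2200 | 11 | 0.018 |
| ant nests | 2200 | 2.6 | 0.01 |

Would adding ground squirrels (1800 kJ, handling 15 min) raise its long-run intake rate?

Intake rate on the current diet: R = (0.018×2200 + 0.01×2200) / (1 + 0.018×11 + 0.01×2.6) = 61.6/1.224 = 50.33 kJ/min.
Profitability of ground squirrels: 1800/15 = 120 kJ/min.
Since 120 > R, including ground squirrels increases the long-run rate.

Yes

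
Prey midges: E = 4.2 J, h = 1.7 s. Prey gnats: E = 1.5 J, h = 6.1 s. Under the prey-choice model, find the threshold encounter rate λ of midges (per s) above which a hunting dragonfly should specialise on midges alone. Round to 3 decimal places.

Drop gnats once their profitability E₂/h₂ falls below the rate achievable on midges alone: E₂/h₂ = λE₁/(1 + λh₁).
Solve for λ: λE₁h₂ = E₂(1 + λh₁) → λ(E₁h₂ − E₂h₁) = E₂ → λ = E₂/(E₁h₂ − E₂h₁).
λ = 1.5/(4.2×6.1 − 1.5×1.7) = 1.5/23.07 = 0.06502 per s.

0.065 per s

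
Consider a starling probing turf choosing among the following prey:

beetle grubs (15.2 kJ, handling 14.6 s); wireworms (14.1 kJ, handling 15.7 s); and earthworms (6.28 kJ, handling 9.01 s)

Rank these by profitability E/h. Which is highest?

beetle grubs

Profitability E/h (kJ/s): beetle grubs = 15.2/14.6 = 1.04, wireworms = 14.1/15.7 = 0.898, earthworms = 6.28/9.01 = 0.697.
Ranked: beetle grubs > wireworms > earthworms.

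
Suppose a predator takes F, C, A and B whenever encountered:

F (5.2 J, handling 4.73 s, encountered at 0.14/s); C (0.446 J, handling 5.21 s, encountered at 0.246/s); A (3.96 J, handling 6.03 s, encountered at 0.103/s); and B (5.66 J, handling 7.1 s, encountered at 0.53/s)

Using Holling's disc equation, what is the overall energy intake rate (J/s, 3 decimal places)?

0.579 J/s

R = (0.14×5.2 + 0.246×0.446 + 0.103×3.96 + 0.53×5.66) / (1 + 0.14×4.73 + 0.246×5.21 + 0.103×6.03 + 0.53×7.1) = 4.245/7.328 = 0.5793 J/s.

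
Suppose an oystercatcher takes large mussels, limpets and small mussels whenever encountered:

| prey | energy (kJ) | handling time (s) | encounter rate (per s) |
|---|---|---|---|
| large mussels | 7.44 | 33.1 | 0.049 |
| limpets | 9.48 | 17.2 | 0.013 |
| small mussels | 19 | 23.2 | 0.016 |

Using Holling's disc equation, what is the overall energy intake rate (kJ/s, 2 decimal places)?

0.25 kJ/s

Energy encountered per unit search time: 0.049×7.44 + 0.013×9.48 + 0.016×19 = 0.7918 kJ/s.
Handling time per unit search time: 0.049×33.1 + 0.013×17.2 + 0.016×23.2 = 2.217.
Rate = 0.7918/(1 + 2.217) = 0.2462 kJ/s.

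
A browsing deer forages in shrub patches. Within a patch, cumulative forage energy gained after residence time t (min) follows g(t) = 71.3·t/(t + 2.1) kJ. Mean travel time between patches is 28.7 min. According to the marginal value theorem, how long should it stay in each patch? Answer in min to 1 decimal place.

Maximise g(t)/(T+t): set derivative to zero → g'(t)(T+t) = g(t).
g'(t) = 71.3·2.1/(t + 2.1)². Setting 71.3·2.1/(t+2.1)² = 71.3t/[(t+2.1)(28.7+t)] gives 2.1(28.7+t) = t(t+2.1), so t² = 2.1×28.7 = 60.27.
t* = √60.27 = 7.763 min.

7.8 min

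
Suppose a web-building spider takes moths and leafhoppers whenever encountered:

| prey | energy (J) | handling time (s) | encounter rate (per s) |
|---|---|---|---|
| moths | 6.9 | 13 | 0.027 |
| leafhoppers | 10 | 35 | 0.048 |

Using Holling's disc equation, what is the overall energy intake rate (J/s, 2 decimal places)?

Energy encountered per unit search time: 0.027×6.9 + 0.048×10 = 0.6663 J/s.
Handling time per unit search time: 0.027×13 + 0.048×35 = 2.031.
Rate = 0.6663/(1 + 2.031) = 0.2198 J/s.

0.22 J/s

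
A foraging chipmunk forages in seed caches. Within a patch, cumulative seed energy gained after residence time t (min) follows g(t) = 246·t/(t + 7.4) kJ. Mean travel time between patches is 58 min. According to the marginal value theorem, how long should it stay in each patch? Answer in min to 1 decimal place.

Optimal t* satisfies g'(t*) = g(t*)/(T + t*).
g'(t) = 246·7.4/(t + 7.4)². Setting 246·7.4/(t+7.4)² = 246t/[(t+7.4)(58+t)] gives 7.4(58+t) = t(t+7.4), so t² = 7.4×58 = 429.2.
t* = √429.2 = 20.72 min.

20.7 min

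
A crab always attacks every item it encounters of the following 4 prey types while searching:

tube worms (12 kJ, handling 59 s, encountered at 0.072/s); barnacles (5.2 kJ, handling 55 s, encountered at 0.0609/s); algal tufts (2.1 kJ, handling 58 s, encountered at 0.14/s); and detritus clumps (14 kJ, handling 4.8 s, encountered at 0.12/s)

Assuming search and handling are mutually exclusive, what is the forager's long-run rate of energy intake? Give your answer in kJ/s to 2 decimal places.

0.18 kJ/s

R = (0.072×12 + 0.0609×5.2 + 0.14×2.1 + 0.12×14) / (1 + 0.072×59 + 0.0609×55 + 0.14×58 + 0.12×4.8) = 3.155/17.29 = 0.1824 kJ/s.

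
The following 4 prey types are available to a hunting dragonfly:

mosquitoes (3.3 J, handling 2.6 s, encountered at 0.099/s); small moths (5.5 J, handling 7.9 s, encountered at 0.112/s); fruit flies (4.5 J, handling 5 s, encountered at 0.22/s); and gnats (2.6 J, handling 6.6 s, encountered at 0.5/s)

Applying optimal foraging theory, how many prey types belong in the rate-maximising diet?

E/h in descending order: mosquitoes 1.27, fruit flies 0.9, small moths 0.696, gnats 0.394 J/s. The optimal diet is the largest prefix of this list for which every included type satisfies E_i/h_i > R on the types above it.
Rate on top 1: 0.2598. fruit flies: 0.9 > 0.2598 → include.
Rate on top 2: 0.5585. small moths: 0.696 > 0.5585 → include.
Rate on top 3: 0.5961. gnats: 0.394 < 0.5961 → exclude; stop.
Optimal diet: mosquitoes, fruit flies, small moths — 3 of 4 types.

3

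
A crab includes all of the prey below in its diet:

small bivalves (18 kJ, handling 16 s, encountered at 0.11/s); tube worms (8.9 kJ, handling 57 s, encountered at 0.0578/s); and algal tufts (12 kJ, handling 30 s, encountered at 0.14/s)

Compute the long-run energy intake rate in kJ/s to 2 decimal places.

0.41 kJ/s

Energy encountered per unit search time: 0.11×18 + 0.0578×8.9 + 0.14×12 = 4.174 kJ/s.
Handling time per unit search time: 0.11×16 + 0.0578×57 + 0.14×30 = 9.255.
Rate = 4.174/(1 + 9.255) = 0.4071 kJ/s.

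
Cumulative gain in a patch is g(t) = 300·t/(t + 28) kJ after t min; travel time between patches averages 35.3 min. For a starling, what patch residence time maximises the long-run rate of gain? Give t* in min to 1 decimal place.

31.4 min

Optimal t* satisfies g'(t*) = g(t*)/(T + t*).
g'(t) = 300·28/(t + 28)². Setting 300·28/(t+28)² = 300t/[(t+28)(35.3+t)] gives 28(35.3+t) = t(t+28), so t² = 28×35.3 = 988.4.
t* = √988.4 = 31.44 min.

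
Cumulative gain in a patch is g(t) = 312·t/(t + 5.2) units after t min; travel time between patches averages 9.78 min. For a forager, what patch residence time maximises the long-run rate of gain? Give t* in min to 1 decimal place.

Optimal t* satisfies g'(t*) = g(t*)/(T + t*).
g'(t) = 312·5.2/(t + 5.2)². Setting 312·5.2/(t+5.2)² = 312t/[(t+5.2)(9.78+t)] gives 5.2(9.78+t) = t(t+5.2), so t² = 5.2×9.78 = 50.86.
t* = √50.86 = 7.131 min.

7.1 min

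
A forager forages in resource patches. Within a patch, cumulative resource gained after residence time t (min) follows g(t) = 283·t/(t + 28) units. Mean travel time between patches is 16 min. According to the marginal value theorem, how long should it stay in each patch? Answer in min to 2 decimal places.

Maximise g(t)/(T+t): set derivative to zero → g'(t)(T+t) = g(t).
g'(t) = 283·28/(t + 28)². Setting 283·28/(t+28)² = 283t/[(t+28)(16+t)] gives 28(16+t) = t(t+28), so t² = 28×16 = 448.
t* = √448 = 21.17 min.

21.17 min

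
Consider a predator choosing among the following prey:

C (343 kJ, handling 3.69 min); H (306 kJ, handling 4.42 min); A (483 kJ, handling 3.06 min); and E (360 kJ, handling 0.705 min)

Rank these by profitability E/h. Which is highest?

In descending order of E/h:
E: 360/0.705 = 511 kJ/min
A: 483/3.06 = 158 kJ/min
C: 343/3.69 = 93 kJ/min
H: 306/4.42 = 69.2 kJ/min

E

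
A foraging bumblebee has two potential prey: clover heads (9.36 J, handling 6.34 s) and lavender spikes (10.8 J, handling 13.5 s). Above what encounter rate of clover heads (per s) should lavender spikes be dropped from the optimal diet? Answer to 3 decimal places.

0.187 per s

The zero-one rule: include lavender spikes iff E₂/h₂ > λE₁/(1+λh₁). Equality gives the switch point.
λE₁h₂ = E₂ + λE₂h₁ ⇒ λ = E₂/(E₁h₂ − E₂h₁) = 10.8/(126.4 − 68.47) = 0.1866 per s.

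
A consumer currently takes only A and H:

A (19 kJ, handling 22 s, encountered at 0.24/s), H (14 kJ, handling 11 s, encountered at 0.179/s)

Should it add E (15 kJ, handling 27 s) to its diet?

Current rate: (0.24×19 + 0.179×14)/(1 + 0.24×22 + 0.179×11) = 0.8566 kJ/s.
Profitability of E: 15/27 = 0.5556 kJ/s.
Since 0.5556 < R, time spent handling E is better spent searching.

No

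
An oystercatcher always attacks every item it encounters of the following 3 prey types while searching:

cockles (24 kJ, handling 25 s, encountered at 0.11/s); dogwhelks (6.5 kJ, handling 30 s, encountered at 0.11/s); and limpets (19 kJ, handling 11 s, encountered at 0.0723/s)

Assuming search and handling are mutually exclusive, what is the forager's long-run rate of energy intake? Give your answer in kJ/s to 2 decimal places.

0.60 kJ/s

Energy encountered per unit search time: 0.11×24 + 0.11×6.5 + 0.0723×19 = 4.729 kJ/s.
Handling time per unit search time: 0.11×25 + 0.11×30 + 0.0723×11 = 6.845.
Rate = 4.729/(1 + 6.845) = 0.6027 kJ/s.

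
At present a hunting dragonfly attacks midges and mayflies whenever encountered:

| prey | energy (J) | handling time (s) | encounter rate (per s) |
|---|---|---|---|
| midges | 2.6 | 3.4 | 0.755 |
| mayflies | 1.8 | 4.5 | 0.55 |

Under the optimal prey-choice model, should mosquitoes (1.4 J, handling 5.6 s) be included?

On midges and mayflies alone, R = ΣλE/(1+Σλh) = 2.953/6.042 = 0.4887 J/s.
mosquitoes: E/h = 1.4/5.6 = 0.25 J/s.
0.25 < 0.4887, so adding mosquitoes would lower the average — exclude it.

No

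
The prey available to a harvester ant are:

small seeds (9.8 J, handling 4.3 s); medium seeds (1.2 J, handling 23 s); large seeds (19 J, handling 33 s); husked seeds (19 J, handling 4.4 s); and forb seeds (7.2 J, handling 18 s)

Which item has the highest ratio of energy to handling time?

In descending order of E/h:
husked seeds: 19/4.4 = 4.32 J/s
small seeds: 9.8/4.3 = 2.28 J/s
large seeds: 19/33 = 0.576 J/s
forb seeds: 7.2/18 = 0.4 J/s
medium seeds: 1.2/23 = 0.0522 J/s

husked seeds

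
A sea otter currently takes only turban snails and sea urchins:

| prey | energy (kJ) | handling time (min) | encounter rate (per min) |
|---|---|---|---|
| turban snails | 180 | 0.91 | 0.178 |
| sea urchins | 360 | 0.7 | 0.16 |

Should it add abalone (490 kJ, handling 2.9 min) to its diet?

On turban snails and sea urchins alone, R = ΣλE/(1+Σλh) = 89.64/1.274 = 70.36 kJ/min.
Profitability of abalone: 490/2.9 = 169 kJ/min.
Since 169 > R, including abalone increases the long-run rate.

Yes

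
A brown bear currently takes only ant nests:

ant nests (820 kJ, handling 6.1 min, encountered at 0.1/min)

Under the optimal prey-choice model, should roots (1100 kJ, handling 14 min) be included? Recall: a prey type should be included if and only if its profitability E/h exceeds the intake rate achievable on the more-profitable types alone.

Yes

On ant nests alone, R = ΣλE/(1+Σλh) = 82/1.61 = 50.93 kJ/min.
roots: E/h = 1100/14 = 78.57 kJ/min.
Since 78.57 > R, including roots increases the long-run rate.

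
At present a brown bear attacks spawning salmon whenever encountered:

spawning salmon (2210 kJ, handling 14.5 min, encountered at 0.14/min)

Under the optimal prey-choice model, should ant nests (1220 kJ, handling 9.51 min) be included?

Intake rate on the current diet: R = (0.14×2210) / (1 + 0.14×14.5) = 309.4/3.03 = 102.1 kJ/min.
ant nests: E/h = 1220/9.51 = 128.3 kJ/min.
128.3 > 102.1, so adding ant nests raises the average — include it.

Yes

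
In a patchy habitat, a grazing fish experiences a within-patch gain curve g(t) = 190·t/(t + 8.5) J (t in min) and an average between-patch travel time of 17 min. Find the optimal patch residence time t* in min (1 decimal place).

12.0 min

Optimal t* satisfies g'(t*) = g(t*)/(T + t*).
g'(t) = 190·8.5/(t + 8.5)². Setting 190·8.5/(t+8.5)² = 190t/[(t+8.5)(17+t)] gives 8.5(17+t) = t(t+8.5), so t² = 8.5×17 = 144.5.
t* = √144.5 = 12.02 min.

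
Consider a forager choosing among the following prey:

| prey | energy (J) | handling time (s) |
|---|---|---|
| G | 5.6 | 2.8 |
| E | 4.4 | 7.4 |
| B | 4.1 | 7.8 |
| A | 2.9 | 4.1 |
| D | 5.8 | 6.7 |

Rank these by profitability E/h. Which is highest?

In descending order of E/h:
G: 5.6/2.8 = 2 J/s
D: 5.8/6.7 = 0.866 J/s
A: 2.9/4.1 = 0.707 J/s
E: 4.4/7.4 = 0.595 J/s
B: 4.1/7.8 = 0.526 J/s

G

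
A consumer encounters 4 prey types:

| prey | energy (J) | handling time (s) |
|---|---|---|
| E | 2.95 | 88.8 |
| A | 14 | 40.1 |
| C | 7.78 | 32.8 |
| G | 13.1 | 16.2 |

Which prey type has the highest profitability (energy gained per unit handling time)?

G

In descending order of E/h:
G: 13.1/16.2 = 0.809 J/s
A: 14/40.1 = 0.349 J/s
C: 7.78/32.8 = 0.237 J/s
E: 2.95/88.8 = 0.0332 J/s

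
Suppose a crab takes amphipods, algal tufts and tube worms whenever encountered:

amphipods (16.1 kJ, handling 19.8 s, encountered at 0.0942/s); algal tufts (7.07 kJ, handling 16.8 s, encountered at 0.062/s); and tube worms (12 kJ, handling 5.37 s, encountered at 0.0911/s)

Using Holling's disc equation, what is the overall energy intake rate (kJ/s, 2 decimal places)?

R = (0.0942×16.1 + 0.062×7.07 + 0.0911×12) / (1 + 0.0942×19.8 + 0.062×16.8 + 0.0911×5.37) = 3.048/4.396 = 0.6934 kJ/s.

0.69 kJ/s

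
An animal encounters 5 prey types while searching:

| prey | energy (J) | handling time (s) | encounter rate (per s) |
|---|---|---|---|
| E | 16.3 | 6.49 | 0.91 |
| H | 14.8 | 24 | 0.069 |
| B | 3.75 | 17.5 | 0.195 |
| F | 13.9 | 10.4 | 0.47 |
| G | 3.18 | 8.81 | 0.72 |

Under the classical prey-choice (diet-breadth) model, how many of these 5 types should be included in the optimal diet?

1

Rank by E/h (J/s): E 2.51, F 1.34, H 0.617, G 0.361, B 0.214. Include each in turn until the next type's E/h falls below the running intake rate.
Rate on top 1: 2.148. F: 1.34 < 2.148 → exclude; stop.
Optimal diet: E — 1 of 5 types.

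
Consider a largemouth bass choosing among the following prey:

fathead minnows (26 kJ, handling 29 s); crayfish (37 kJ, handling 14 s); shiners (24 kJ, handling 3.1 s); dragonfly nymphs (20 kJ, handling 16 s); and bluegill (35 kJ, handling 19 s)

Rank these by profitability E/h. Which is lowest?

Profitability E/h (kJ/s): fathead minnows = 26/29 = 0.897, crayfish = 37/14 = 2.64, shiners = 24/3.1 = 7.74, dragonfly nymphs = 20/16 = 1.25, bluegill = 35/19 = 1.84.
Ranked: shiners > crayfish > bluegill > dragonfly nymphs > fathead minnows.

fathead minnows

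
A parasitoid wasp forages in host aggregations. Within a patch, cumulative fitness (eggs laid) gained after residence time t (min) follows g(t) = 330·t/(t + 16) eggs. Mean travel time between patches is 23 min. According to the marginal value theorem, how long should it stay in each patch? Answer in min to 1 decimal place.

19.2 min

Optimal t* satisfies g'(t*) = g(t*)/(T + t*).
g'(t) = 330·16/(t + 16)². Setting 330·16/(t+16)² = 330t/[(t+16)(23+t)] gives 16(23+t) = t(t+16), so t² = 16×23 = 368.
t* = √368 = 19.18 min.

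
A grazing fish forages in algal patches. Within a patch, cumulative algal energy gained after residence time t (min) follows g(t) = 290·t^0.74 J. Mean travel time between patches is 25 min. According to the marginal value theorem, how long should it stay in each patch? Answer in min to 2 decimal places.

71.15 min

Optimal t* satisfies g'(t*) = g(t*)/(T + t*).
g'(t) = 0.74·290·t^-0.26. Setting 0.74·290·t^-0.26 = 290·t^0.74/(25+t) gives 0.74(25+t) = t, so 0.26·t = 0.74×25.
t* = 0.74×25/0.26 = 71.15 min.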